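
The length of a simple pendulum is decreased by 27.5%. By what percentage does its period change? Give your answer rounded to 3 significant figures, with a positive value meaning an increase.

T ∝ √L, so T'/T = √(0.7250) = 0.8515.
Percentage change in T = (0.8515 − 1) × 100% = -14.9%.

-14.9%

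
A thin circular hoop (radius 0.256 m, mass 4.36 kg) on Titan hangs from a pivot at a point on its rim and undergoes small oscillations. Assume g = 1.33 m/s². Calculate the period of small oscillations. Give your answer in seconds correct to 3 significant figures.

I_cm = mr² = 0.2857 kg·m². The pivot is at distance d = 0.256 m from the centre of mass.
By the parallel-axis theorem, I = I_cm + md² = 0.2857 + 0.2857 = 0.5715 kg·m².
T = 2π√(I/(mgd)) = 2π√(0.5715/(4.36 × 1.33 × 0.256)) = 3.90 s.

3.90 s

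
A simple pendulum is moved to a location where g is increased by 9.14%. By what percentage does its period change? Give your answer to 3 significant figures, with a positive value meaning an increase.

T ∝ 1/√g, so T'/T = 1/√(1.091) = 0.9572.
Percentage change in T = (0.9572 − 1) × 100% = -4.28%.

-4.28%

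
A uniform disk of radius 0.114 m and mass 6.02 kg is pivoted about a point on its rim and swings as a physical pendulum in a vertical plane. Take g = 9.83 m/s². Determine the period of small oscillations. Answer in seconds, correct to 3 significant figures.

I_cm = ½mr² = 0.03912 kg·m². The pivot is at distance d = 0.114 m from the centre of mass.
By the parallel-axis theorem, I = I_cm + md² = 0.03912 + 0.07824 = 0.1174 kg·m².
T = 2π√(I/(mgd)) = 2π√(0.1174/(6.02 × 9.83 × 0.114)) = 0.829 s.

0.829 s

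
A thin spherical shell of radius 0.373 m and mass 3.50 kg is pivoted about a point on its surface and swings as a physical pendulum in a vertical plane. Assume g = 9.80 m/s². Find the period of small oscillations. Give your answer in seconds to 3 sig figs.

I_cm = (2/3)mr² = 0.3246 kg·m². The pivot is at distance d = 0.373 m from the centre of mass.
By the parallel-axis theorem, I = I_cm + md² = 0.3246 + 0.4870 = 0.8116 kg·m².
T = 2π√(I/(mgd)) = 2π√(0.8116/(3.50 × 9.80 × 0.373)) = 1.58 s.

1.58 s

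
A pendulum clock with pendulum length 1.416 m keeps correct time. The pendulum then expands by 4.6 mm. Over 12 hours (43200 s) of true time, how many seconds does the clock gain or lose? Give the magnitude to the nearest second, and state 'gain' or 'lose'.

lose 70 s

T ∝ √L, so T'/T = √(1.42060/1.416) = 1.00162.
In 43200 s of true time the clock registers 43200/1.00162 = 43130.0 s, so it loses 70 s.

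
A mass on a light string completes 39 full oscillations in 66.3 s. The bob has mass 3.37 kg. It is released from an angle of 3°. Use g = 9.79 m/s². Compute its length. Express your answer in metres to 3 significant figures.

T = 66.3/39 = 1.700 s.
From T = 2π√(L/g), L = gT²/(4π²) = 9.79 × 1.700²/(4π²) = 0.717 m.

0.717 m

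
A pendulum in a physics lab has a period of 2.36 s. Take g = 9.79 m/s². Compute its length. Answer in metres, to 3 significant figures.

1.38 m

From T = 2π√(L/g), L = gT²/(4π²) = 9.79 × 2.360²/(4π²) = 1.38 m.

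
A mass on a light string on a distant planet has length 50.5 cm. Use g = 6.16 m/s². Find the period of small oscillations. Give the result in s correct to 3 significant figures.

T = 2π√(L/g) = 2π√(0.505/6.16) = 2π × 0.2863 = 1.80 s.

1.80 s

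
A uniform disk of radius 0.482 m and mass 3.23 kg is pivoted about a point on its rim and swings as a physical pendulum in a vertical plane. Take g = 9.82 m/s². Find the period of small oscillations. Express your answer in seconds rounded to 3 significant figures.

1.70 s

I_cm = ½mr² = 0.3752 kg·m². The pivot is at distance d = 0.482 m from the centre of mass.
By the parallel-axis theorem, I = I_cm + md² = 0.3752 + 0.7504 = 1.126 kg·m².
T = 2π√(I/(mgd)) = 2π√(1.126/(3.23 × 9.82 × 0.482)) = 1.70 s.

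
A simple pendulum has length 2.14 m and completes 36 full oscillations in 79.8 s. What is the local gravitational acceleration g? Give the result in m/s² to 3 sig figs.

17.2 m/s²

T = 79.8/36 = 2.217 s.
From T = 2π√(L/g), g = 4π²L/T² = 4π² × 2.14/2.217² = 17.2 m/s².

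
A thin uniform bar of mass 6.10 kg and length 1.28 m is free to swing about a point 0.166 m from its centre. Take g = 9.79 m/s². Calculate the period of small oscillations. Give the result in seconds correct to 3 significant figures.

For a physical pendulum T = 2π√(I/(mgd)), with d = 0.1660 m from pivot to centre of mass.
I_cm = mL²/12 = 6.10 × 1.28²/12 = 0.8329 kg·m²; I = I_cm + md² = 0.8329 + 6.10 × 0.1660² = 1.001 kg·m².
T = 2π√(1.001/(6.10 × 9.79 × 0.1660)) = 2.00 s.

2.00 s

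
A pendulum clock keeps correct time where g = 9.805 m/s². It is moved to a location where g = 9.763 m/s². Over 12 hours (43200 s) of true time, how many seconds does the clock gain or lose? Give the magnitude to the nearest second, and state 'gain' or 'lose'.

The clock's period scales as T ∝ 1/√g, so T'/T = √(9.805/9.763) = 1.00215.
In 43200 s of true time the clock registers 43200/1.00215 = 43107.4 s, so it loses 93 s.

lose 93 s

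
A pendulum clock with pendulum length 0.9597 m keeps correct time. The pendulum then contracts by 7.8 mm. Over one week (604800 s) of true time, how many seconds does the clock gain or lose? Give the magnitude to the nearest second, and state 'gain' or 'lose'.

gain 2473 s

T ∝ √L, so T'/T = √(0.95190/0.9597) = 0.995928.
In 604800 s of true time the clock registers 604800/0.995928 = 607272.9 s, so it gains 2473 s.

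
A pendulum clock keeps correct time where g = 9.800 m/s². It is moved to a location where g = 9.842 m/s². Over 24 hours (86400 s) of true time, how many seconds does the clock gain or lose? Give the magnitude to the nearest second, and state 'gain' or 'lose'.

The clock's period scales as T ∝ 1/√g, so T'/T = √(9.800/9.842) = 0.997864.
In 86400 s of true time the clock registers 86400/0.997864 = 86584.9 s, so it gains 185 s.

gain 185 s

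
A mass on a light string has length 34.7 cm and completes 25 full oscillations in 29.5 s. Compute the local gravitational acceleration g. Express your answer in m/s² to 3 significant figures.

T = 29.5/25 = 1.180 s.
From T = 2π√(L/g), g = 4π²L/T² = 4π² × 0.347/1.180² = 9.84 m/s².

9.84 m/s²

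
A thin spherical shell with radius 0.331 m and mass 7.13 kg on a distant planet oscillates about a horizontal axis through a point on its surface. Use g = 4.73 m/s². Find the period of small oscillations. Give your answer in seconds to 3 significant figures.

2.15 s

I_cm = (2/3)mr² = 0.5208 kg·m². The pivot is at distance d = 0.331 m from the centre of mass.
By the parallel-axis theorem, I = I_cm + md² = 0.5208 + 0.7812 = 1.302 kg·m².
T = 2π√(I/(mgd)) = 2π√(1.302/(7.13 × 4.73 × 0.331)) = 2.15 s.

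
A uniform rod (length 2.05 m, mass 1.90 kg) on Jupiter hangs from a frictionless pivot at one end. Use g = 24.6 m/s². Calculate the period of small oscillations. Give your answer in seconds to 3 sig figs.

For a physical pendulum T = 2π√(I/(mgd)), with d = 1.025 m from pivot to centre of mass.
I_cm = mL²/12 = 1.90 × 2.05²/12 = 0.6654 kg·m²; I = I_cm + md² = 0.6654 + 1.90 × 1.025² = 2.662 kg·m².
T = 2π√(2.662/(1.90 × 24.6 × 1.025)) = 1.48 s.

1.48 s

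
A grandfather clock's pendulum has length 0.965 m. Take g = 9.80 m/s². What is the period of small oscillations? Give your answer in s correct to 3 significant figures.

1.97 s

T = 2π√(L/g) = 2π√(0.965/9.80) = 2π × 0.3138 = 1.97 s.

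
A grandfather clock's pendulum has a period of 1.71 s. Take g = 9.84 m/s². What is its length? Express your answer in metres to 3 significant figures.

0.729 m

From T = 2π√(L/g), L = gT²/(4π²) = 9.84 × 1.710²/(4π²) = 0.729 m.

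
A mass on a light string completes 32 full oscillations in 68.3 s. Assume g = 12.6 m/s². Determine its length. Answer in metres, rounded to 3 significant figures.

1.45 m

T = 68.3/32 = 2.134 s.
From T = 2π√(L/g), L = gT²/(4π²) = 12.6 × 2.134²/(4π²) = 1.45 m.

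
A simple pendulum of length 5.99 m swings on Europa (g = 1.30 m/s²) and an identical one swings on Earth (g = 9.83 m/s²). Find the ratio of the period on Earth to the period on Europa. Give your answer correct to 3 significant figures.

T ∝ 1/√g, so T₂/T₁ = √(g₁/g₂) = √(1.30/9.83) = 0.364.

0.364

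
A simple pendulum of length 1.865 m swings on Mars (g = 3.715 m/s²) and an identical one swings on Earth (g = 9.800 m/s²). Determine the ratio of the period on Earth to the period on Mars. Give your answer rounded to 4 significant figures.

T ∝ 1/√g, so T₂/T₁ = √(g₁/g₂) = √(3.715/9.800) = 0.6157.

0.6157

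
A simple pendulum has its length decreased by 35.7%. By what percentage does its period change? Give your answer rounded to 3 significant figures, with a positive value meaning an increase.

-19.8%

T ∝ √L, so T'/T = √(0.6430) = 0.8019.
Percentage change in T = (0.8019 − 1) × 100% = -19.8%.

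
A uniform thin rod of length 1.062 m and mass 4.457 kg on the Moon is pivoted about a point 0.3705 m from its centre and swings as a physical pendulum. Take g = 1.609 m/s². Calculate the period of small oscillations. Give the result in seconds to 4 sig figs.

3.913 s

For a physical pendulum T = 2π√(I/(mgd)), with d = 0.37050 m from pivot to centre of mass.
I_cm = mL²/12 = 4.457 × 1.062²/12 = 0.41890 kg·m²; I = I_cm + md² = 0.41890 + 4.457 × 0.37050² = 1.0307 kg·m².
T = 2π√(1.0307/(4.457 × 1.609 × 0.37050)) = 3.913 s.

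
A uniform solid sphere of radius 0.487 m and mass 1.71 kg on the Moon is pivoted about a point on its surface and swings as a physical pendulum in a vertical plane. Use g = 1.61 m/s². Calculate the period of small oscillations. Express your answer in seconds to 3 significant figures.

I_cm = (2/5)mr² = 0.1622 kg·m². The pivot is at distance d = 0.487 m from the centre of mass.
By the parallel-axis theorem, I = I_cm + md² = 0.1622 + 0.4056 = 0.5678 kg·m².
T = 2π√(I/(mgd)) = 2π√(0.5678/(1.71 × 1.61 × 0.487)) = 4.09 s.

4.09 s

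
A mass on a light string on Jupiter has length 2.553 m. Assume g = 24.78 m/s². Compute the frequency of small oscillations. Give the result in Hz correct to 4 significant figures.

0.4958 Hz

T = 2π√(L/g) = 2π√(2.553/24.78) = 2.0168 s, so f = 1/T = 0.4958 Hz.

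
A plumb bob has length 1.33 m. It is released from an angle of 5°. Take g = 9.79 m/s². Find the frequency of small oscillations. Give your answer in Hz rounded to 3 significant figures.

T = 2π√(L/g) = 2π√(1.33/9.79) = 2.316 s, so f = 1/T = 0.432 Hz.

0.432 Hz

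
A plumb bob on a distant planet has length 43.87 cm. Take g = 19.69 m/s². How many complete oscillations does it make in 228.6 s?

243

T = 2π√(L/g) = 2π√(0.4387/19.69) = 0.93787 s.
Number of complete oscillations = ⌊228.6/0.93787⌋ = ⌊243.74⌋ = 243.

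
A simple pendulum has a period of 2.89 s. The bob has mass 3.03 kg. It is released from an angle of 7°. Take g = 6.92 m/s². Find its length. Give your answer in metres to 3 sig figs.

From T = 2π√(L/g), L = gT²/(4π²) = 6.92 × 2.890²/(4π²) = 1.46 m.

1.46 m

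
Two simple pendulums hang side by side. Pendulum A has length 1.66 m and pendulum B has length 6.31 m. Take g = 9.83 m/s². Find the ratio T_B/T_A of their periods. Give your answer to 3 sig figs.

1.95

T ∝ √L, so T_B/T_A = √(L_B/L_A) = √(6.31/1.66) = 1.95.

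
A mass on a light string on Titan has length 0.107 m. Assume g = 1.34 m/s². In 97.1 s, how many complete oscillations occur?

54

T = 2π√(L/g) = 2π√(0.107/1.34) = 1.775 s.
Number of complete oscillations = ⌊97.1/1.775⌋ = ⌊54.69⌋ = 54.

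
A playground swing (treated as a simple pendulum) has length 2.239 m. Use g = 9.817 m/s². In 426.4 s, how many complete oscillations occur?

T = 2π√(L/g) = 2π√(2.239/9.817) = 3.0007 s.
Number of complete oscillations = ⌊426.4/3.0007⌋ = ⌊142.10⌋ = 142.

142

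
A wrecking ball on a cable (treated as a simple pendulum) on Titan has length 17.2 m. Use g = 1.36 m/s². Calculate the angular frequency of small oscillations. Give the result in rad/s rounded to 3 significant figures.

ω = √(g/L) = √(1.36/17.2) = 0.281 rad/s.

0.281 rad/s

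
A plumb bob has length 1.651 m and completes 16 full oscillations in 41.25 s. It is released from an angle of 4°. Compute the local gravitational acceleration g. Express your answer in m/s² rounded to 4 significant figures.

T = 41.25/16 = 2.5781 s.
From T = 2π√(L/g), g = 4π²L/T² = 4π² × 1.651/2.5781² = 9.806 m/s².

9.806 m/s²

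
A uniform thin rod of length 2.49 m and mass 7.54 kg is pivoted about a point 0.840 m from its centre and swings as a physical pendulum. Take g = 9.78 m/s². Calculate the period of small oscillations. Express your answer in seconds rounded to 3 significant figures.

For a physical pendulum T = 2π√(I/(mgd)), with d = 0.8400 m from pivot to centre of mass.
I_cm = mL²/12 = 7.54 × 2.49²/12 = 3.896 kg·m²; I = I_cm + md² = 3.896 + 7.54 × 0.8400² = 9.216 kg·m².
T = 2π√(9.216/(7.54 × 9.78 × 0.8400)) = 2.42 s.

2.42 s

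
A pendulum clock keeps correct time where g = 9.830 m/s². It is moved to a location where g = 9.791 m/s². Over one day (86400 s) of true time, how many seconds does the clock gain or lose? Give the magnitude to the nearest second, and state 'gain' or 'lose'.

The clock's period scales as T ∝ 1/√g, so T'/T = √(9.830/9.791) = 1.00199.
In 86400 s of true time the clock registers 86400/1.00199 = 86228.4 s, so it loses 172 s.

lose 172 s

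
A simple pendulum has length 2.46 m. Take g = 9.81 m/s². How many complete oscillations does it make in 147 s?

46

T = 2π√(L/g) = 2π√(2.46/9.81) = 3.146 s.
Number of complete oscillations = ⌊147/3.146⌋ = ⌊46.72⌋ = 46.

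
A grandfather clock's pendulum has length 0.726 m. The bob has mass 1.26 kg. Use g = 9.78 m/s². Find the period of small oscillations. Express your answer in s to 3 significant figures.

1.71 s

T = 2π√(L/g) = 2π√(0.726/9.78) = 2π × 0.2725 = 1.71 s.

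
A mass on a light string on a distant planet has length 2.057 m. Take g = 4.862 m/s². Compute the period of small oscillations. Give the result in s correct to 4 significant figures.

T = 2π√(L/g) = 2π√(2.057/4.862) = 2π × 0.65044 = 4.087 s.

4.087 s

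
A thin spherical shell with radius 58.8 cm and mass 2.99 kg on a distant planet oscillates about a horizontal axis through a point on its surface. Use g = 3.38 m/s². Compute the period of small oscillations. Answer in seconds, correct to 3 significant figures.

3.38 s

I_cm = (2/3)mr² = 0.6892 kg·m². The pivot is at distance d = 0.588 m from the centre of mass.
By the parallel-axis theorem, I = I_cm + md² = 0.6892 + 1.034 = 1.723 kg·m².
T = 2π√(I/(mgd)) = 2π√(1.723/(2.99 × 3.38 × 0.588)) = 3.38 s.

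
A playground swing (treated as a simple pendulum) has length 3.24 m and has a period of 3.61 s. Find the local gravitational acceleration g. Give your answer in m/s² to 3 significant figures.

9.82 m/s²

From T = 2π√(L/g), g = 4π²L/T² = 4π² × 3.24/3.610² = 9.82 m/s².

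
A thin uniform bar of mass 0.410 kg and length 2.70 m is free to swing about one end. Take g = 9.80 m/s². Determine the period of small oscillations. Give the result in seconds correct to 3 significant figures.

2.69 s

For a physical pendulum T = 2π√(I/(mgd)), with d = 1.350 m from pivot to centre of mass.
I_cm = mL²/12 = 0.410 × 2.70²/12 = 0.2491 kg·m²; I = I_cm + md² = 0.2491 + 0.410 × 1.350² = 0.9963 kg·m².
T = 2π√(0.9963/(0.410 × 9.80 × 1.350)) = 2.69 s.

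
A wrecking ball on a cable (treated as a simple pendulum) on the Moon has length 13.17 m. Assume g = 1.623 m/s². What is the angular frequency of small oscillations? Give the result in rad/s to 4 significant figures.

ω = √(g/L) = √(1.623/13.17) = 0.3510 rad/s.

0.3510 rad/s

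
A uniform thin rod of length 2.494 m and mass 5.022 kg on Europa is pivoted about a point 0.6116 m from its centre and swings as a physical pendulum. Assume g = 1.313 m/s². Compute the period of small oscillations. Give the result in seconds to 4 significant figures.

For a physical pendulum T = 2π√(I/(mgd)), with d = 0.61160 m from pivot to centre of mass.
I_cm = mL²/12 = 5.022 × 2.494²/12 = 2.6031 kg·m²; I = I_cm + md² = 2.6031 + 5.022 × 0.61160² = 4.4816 kg·m².
T = 2π√(4.4816/(5.022 × 1.313 × 0.61160)) = 6.624 s.

6.624 s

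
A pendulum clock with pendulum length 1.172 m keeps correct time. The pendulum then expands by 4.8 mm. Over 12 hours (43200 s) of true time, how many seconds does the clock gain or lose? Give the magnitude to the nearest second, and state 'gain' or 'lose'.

lose 88 s

T ∝ √L, so T'/T = √(1.17680/1.172) = 1.00205.
In 43200 s of true time the clock registers 43200/1.00205 = 43111.8 s, so it loses 88 s.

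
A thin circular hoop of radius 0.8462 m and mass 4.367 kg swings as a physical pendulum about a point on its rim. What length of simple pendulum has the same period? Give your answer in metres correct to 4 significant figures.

The equivalent simple-pendulum length is L_eq = I/(md), where I is about the pivot and d = 0.84620 m.
I_cm = mR² = 3.1270 kg·m², so I = I_cm + md² = 3.1270 + 3.1270 = 6.2540 kg·m².
L_eq = 6.2540/(4.367 × 0.84620) = 1.692 m.

1.692 m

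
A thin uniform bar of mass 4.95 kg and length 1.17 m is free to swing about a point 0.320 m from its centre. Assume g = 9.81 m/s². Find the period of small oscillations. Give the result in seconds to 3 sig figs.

1.65 s

For a physical pendulum T = 2π√(I/(mgd)), with d = 0.3200 m from pivot to centre of mass.
I_cm = mL²/12 = 4.95 × 1.17²/12 = 0.5647 kg·m²; I = I_cm + md² = 0.5647 + 4.95 × 0.3200² = 1.072 kg·m².
T = 2π√(1.072/(4.95 × 9.81 × 0.3200)) = 1.65 s.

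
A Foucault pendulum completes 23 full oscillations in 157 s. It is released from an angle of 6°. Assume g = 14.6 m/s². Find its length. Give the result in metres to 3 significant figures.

17.2 m

T = 157/23 = 6.826 s.
From T = 2π√(L/g), L = gT²/(4π²) = 14.6 × 6.826²/(4π²) = 17.2 m.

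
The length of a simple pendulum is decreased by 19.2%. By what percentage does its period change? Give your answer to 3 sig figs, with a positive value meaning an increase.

T ∝ √L, so T'/T = √(0.8080) = 0.8989.
Percentage change in T = (0.8989 − 1) × 100% = -10.1%.

-10.1%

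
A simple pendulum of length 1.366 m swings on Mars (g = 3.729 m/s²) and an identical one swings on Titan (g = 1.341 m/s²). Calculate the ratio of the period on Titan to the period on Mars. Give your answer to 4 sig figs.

T ∝ 1/√g, so T₂/T₁ = √(g₁/g₂) = √(3.729/1.341) = 1.668.

1.668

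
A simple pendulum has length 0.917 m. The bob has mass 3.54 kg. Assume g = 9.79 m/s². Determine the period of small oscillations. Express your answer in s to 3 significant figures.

1.92 s

T = 2π√(L/g) = 2π√(0.917/9.79) = 2π × 0.3061 = 1.92 s.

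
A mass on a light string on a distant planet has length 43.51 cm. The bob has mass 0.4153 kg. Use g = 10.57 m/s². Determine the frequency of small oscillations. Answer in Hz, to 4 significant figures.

0.7844 Hz

T = 2π√(L/g) = 2π√(0.4351/10.57) = 1.2748 s, so f = 1/T = 0.7844 Hz.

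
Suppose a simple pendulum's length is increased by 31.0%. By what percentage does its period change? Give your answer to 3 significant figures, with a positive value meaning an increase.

14.5%

T ∝ √L, so T'/T = √(1.310) = 1.145.
Percentage change in T = (1.145 − 1) × 100% = 14.5%.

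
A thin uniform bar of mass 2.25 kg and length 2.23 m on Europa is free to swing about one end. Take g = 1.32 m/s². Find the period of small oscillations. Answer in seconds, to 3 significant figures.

For a physical pendulum T = 2π√(I/(mgd)), with d = 1.115 m from pivot to centre of mass.
I_cm = mL²/12 = 2.25 × 2.23²/12 = 0.9324 kg·m²; I = I_cm + md² = 0.9324 + 2.25 × 1.115² = 3.730 kg·m².
T = 2π√(3.730/(2.25 × 1.32 × 1.115)) = 6.67 s.

6.67 s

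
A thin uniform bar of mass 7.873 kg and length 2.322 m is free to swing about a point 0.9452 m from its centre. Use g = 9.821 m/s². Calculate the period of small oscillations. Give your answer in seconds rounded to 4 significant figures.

2.390 s

For a physical pendulum T = 2π√(I/(mgd)), with d = 0.94520 m from pivot to centre of mass.
I_cm = mL²/12 = 7.873 × 2.322²/12 = 3.5374 kg·m²; I = I_cm + md² = 3.5374 + 7.873 × 0.94520² = 10.571 kg·m².
T = 2π√(10.571/(7.873 × 9.821 × 0.94520)) = 2.390 s.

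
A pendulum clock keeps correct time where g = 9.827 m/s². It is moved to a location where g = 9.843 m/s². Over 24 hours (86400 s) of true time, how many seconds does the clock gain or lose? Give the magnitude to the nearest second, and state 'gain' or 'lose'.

gain 70 s

The clock's period scales as T ∝ 1/√g, so T'/T = √(9.827/9.843) = 0.999187.
In 86400 s of true time the clock registers 86400/0.999187 = 86470.3 s, so it gains 70 s.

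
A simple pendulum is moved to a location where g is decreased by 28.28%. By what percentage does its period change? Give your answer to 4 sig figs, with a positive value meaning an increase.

18.08%

T ∝ 1/√g, so T'/T = 1/√(0.71720) = 1.1808.
Percentage change in T = (1.1808 − 1) × 100% = 18.08%.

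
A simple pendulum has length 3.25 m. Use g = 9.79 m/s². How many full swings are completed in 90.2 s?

T = 2π√(L/g) = 2π√(3.25/9.79) = 3.620 s.
Number of complete oscillations = ⌊90.2/3.620⌋ = ⌊24.92⌋ = 24.

24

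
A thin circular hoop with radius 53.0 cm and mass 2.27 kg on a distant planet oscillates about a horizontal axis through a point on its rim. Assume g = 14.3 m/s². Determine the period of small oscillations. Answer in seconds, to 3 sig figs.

I_cm = mr² = 0.6376 kg·m². The pivot is at distance d = 0.530 m from the centre of mass.
By the parallel-axis theorem, I = I_cm + md² = 0.6376 + 0.6376 = 1.275 kg·m².
T = 2π√(I/(mgd)) = 2π√(1.275/(2.27 × 14.3 × 0.530)) = 1.71 s.

1.71 s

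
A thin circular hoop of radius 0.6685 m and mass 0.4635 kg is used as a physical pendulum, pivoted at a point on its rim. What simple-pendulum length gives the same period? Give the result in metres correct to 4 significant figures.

1.337 m

The equivalent simple-pendulum length is L_eq = I/(md), where I is about the pivot and d = 0.66850 m.
I_cm = mR² = 0.20713 kg·m², so I = I_cm + md² = 0.20713 + 0.20713 = 0.41427 kg·m².
L_eq = 0.41427/(0.4635 × 0.66850) = 1.337 m.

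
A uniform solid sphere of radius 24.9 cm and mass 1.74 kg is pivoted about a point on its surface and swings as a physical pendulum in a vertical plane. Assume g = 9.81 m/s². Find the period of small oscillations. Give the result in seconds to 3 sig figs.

1.18 s

I_cm = (2/5)mr² = 0.04315 kg·m². The pivot is at distance d = 0.249 m from the centre of mass.
By the parallel-axis theorem, I = I_cm + md² = 0.04315 + 0.1079 = 0.1510 kg·m².
T = 2π√(I/(mgd)) = 2π√(0.1510/(1.74 × 9.81 × 0.249)) = 1.18 s.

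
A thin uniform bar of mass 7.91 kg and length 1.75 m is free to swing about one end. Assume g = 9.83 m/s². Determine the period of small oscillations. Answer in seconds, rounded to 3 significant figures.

For a physical pendulum T = 2π√(I/(mgd)), with d = 0.8750 m from pivot to centre of mass.
I_cm = mL²/12 = 7.91 × 1.75²/12 = 2.019 kg·m²; I = I_cm + md² = 2.019 + 7.91 × 0.8750² = 8.075 kg·m².
T = 2π√(8.075/(7.91 × 9.83 × 0.8750)) = 2.16 s.

2.16 s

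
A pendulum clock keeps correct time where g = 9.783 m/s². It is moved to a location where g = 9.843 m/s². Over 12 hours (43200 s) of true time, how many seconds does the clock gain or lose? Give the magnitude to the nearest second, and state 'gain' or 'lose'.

gain 132 s

The clock's period scales as T ∝ 1/√g, so T'/T = √(9.783/9.843) = 0.996947.
In 43200 s of true time the clock registers 43200/0.996947 = 43332.3 s, so it gains 132 s.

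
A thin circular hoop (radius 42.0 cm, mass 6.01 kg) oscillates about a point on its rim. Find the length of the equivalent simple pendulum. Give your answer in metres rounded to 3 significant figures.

0.840 m

The equivalent simple-pendulum length is L_eq = I/(md), where I is about the pivot and d = 0.4200 m.
I_cm = mR² = 1.060 kg·m², so I = I_cm + md² = 1.060 + 1.060 = 2.120 kg·m².
L_eq = 2.120/(6.01 × 0.4200) = 0.840 m.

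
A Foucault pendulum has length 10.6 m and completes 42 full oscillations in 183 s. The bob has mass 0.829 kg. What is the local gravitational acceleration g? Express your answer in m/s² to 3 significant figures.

T = 183/42 = 4.357 s.
From T = 2π√(L/g), g = 4π²L/T² = 4π² × 10.6/4.357² = 22.0 m/s².

22.0 m/s²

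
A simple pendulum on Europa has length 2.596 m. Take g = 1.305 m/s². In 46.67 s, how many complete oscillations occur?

T = 2π√(L/g) = 2π√(2.596/1.305) = 8.8619 s.
Number of complete oscillations = ⌊46.67/8.8619⌋ = ⌊5.2664⌋ = 5.

5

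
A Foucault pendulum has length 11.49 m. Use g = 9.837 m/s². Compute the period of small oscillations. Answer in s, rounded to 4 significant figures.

6.791 s

T = 2π√(L/g) = 2π√(11.49/9.837) = 2π × 1.0808 = 6.791 s.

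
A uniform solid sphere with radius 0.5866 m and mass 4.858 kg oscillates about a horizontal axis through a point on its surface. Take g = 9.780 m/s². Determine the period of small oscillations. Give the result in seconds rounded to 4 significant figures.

1.821 s

I_cm = (2/5)mr² = 0.66865 kg·m². The pivot is at distance d = 0.5866 m from the centre of mass.
By the parallel-axis theorem, I = I_cm + md² = 0.66865 + 1.6716 = 2.3403 kg·m².
T = 2π√(I/(mgd)) = 2π√(2.3403/(4.858 × 9.780 × 0.5866)) = 1.821 s.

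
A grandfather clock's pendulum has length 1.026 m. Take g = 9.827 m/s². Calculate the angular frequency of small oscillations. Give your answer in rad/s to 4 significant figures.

3.095 rad/s

ω = √(g/L) = √(9.827/1.026) = 3.095 rad/s.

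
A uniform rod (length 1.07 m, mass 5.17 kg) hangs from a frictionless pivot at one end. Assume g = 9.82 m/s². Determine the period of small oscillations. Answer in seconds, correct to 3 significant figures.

1.69 s

For a physical pendulum T = 2π√(I/(mgd)), with d = 0.5350 m from pivot to centre of mass.
I_cm = mL²/12 = 5.17 × 1.07²/12 = 0.4933 kg·m²; I = I_cm + md² = 0.4933 + 5.17 × 0.5350² = 1.973 kg·m².
T = 2π√(1.973/(5.17 × 9.82 × 0.5350)) = 1.69 s.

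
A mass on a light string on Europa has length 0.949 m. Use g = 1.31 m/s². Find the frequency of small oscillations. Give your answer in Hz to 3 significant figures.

T = 2π√(L/g) = 2π√(0.949/1.31) = 5.348 s, so f = 1/T = 0.187 Hz.

0.187 Hz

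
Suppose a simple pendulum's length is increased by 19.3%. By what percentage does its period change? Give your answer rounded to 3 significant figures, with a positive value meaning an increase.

9.22%

T ∝ √L, so T'/T = √(1.193) = 1.092.
Percentage change in T = (1.092 − 1) × 100% = 9.22%.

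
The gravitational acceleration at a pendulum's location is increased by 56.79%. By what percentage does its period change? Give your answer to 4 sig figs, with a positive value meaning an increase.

-20.14%

T ∝ 1/√g, so T'/T = 1/√(1.5679) = 0.79862.
Percentage change in T = (0.79862 − 1) × 100% = -20.14%.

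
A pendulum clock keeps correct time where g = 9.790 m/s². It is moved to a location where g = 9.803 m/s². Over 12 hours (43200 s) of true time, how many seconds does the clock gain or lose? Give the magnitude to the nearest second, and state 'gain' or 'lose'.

The clock's period scales as T ∝ 1/√g, so T'/T = √(9.790/9.803) = 0.999337.
In 43200 s of true time the clock registers 43200/0.999337 = 43228.7 s, so it gains 29 s.

gain 29 s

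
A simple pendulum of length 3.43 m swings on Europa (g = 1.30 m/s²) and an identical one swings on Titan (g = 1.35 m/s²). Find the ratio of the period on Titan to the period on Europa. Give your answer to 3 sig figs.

T ∝ 1/√g, so T₂/T₁ = √(g₁/g₂) = √(1.30/1.35) = 0.981.

0.981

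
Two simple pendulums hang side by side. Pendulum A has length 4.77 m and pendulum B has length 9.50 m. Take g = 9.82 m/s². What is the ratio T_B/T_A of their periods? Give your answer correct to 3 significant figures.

T ∝ √L, so T_B/T_A = √(L_B/L_A) = √(9.50/4.77) = 1.41.

1.41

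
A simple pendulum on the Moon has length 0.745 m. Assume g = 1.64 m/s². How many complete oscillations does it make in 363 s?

85

T = 2π√(L/g) = 2π√(0.745/1.64) = 4.235 s.
Number of complete oscillations = ⌊363/4.235⌋ = ⌊85.72⌋ = 85.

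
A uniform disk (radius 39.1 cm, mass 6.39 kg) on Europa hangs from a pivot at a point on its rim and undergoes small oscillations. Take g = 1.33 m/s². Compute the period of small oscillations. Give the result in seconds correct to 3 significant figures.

4.17 s

I_cm = ½mr² = 0.4885 kg·m². The pivot is at distance d = 0.391 m from the centre of mass.
By the parallel-axis theorem, I = I_cm + md² = 0.4885 + 0.9769 = 1.465 kg·m².
T = 2π√(I/(mgd)) = 2π√(1.465/(6.39 × 1.33 × 0.391)) = 4.17 s.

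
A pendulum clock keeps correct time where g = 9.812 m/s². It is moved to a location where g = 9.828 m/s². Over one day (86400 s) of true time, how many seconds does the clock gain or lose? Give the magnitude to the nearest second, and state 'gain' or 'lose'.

gain 70 s

The clock's period scales as T ∝ 1/√g, so T'/T = √(9.812/9.828) = 0.999186.
In 86400 s of true time the clock registers 86400/0.999186 = 86470.4 s, so it gains 70 s.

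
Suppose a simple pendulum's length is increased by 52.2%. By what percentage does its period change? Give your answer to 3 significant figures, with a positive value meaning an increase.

T ∝ √L, so T'/T = √(1.522) = 1.234.
Percentage change in T = (1.234 − 1) × 100% = 23.4%.

23.4%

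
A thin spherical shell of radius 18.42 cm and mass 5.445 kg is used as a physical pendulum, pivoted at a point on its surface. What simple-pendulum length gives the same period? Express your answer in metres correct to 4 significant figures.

The equivalent simple-pendulum length is L_eq = I/(md), where I is about the pivot and d = 0.18420 m.
I_cm = (2/3)mR² = 0.12316 kg·m², so I = I_cm + md² = 0.12316 + 0.18475 = 0.30791 kg·m².
L_eq = 0.30791/(5.445 × 0.18420) = 0.3070 m.

0.3070 m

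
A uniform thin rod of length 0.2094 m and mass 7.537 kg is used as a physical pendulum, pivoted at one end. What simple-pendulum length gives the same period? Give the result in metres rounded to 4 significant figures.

0.1396 m

The equivalent simple-pendulum length is L_eq = I/(md), where I is about the pivot and d = 0.10470 m.
I_cm = (1/12)mL² = 0.027540 kg·m², so I = I_cm + md² = 0.027540 + 0.082621 = 0.11016 kg·m².
L_eq = 0.11016/(7.537 × 0.10470) = 0.1396 m.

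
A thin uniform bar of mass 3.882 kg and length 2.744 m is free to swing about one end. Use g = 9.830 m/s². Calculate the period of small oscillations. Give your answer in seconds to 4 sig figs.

2.711 s

For a physical pendulum T = 2π√(I/(mgd)), with d = 1.3720 m from pivot to centre of mass.
I_cm = mL²/12 = 3.882 × 2.744²/12 = 2.4358 kg·m²; I = I_cm + md² = 2.4358 + 3.882 × 1.3720² = 9.7432 kg·m².
T = 2π√(9.7432/(3.882 × 9.830 × 1.3720)) = 2.711 s.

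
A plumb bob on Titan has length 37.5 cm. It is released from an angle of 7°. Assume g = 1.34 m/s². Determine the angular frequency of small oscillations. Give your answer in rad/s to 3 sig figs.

ω = √(g/L) = √(1.34/0.375) = 1.89 rad/s.

1.89 rad/s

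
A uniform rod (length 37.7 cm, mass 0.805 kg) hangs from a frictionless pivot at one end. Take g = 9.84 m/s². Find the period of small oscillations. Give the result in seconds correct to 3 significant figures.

1.00 s

For a physical pendulum T = 2π√(I/(mgd)), with d = 0.1885 m from pivot to centre of mass.
I_cm = mL²/12 = 0.805 × 0.377²/12 = 0.009534 kg·m²; I = I_cm + md² = 0.009534 + 0.805 × 0.1885² = 0.03814 kg·m².
T = 2π√(0.03814/(0.805 × 9.84 × 0.1885)) = 1.00 s.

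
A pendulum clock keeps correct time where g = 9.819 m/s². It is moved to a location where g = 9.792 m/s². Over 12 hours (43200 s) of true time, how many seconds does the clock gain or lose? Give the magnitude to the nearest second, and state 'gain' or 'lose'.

lose 59 s

The clock's period scales as T ∝ 1/√g, so T'/T = √(9.819/9.792) = 1.00138.
In 43200 s of true time the clock registers 43200/1.00138 = 43140.6 s, so it loses 59 s.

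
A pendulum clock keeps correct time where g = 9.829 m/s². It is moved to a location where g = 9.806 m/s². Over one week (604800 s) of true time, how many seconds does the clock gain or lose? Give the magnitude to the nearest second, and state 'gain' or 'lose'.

lose 708 s

The clock's period scales as T ∝ 1/√g, so T'/T = √(9.829/9.806) = 1.00117.
In 604800 s of true time the clock registers 604800/1.00117 = 604092.0 s, so it loses 708 s.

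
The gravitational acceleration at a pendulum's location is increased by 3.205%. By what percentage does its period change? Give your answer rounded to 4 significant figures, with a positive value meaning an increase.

-1.565%

T ∝ 1/√g, so T'/T = 1/√(1.0320) = 0.98435.
Percentage change in T = (0.98435 − 1) × 100% = -1.565%.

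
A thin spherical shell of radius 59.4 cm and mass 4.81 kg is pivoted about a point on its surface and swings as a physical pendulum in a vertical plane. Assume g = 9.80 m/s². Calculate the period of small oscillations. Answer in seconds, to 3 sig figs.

I_cm = (2/3)mr² = 1.131 kg·m². The pivot is at distance d = 0.594 m from the centre of mass.
By the parallel-axis theorem, I = I_cm + md² = 1.131 + 1.697 = 2.829 kg·m².
T = 2π√(I/(mgd)) = 2π√(2.829/(4.81 × 9.80 × 0.594)) = 2.00 s.

2.00 s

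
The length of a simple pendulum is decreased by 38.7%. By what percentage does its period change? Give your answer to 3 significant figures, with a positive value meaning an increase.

-21.7%

T ∝ √L, so T'/T = √(0.6130) = 0.7829.
Percentage change in T = (0.7829 − 1) × 100% = -21.7%.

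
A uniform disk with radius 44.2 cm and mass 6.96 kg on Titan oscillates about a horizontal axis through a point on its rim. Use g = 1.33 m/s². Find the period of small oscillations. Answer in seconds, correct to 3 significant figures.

I_cm = ½mr² = 0.6799 kg·m². The pivot is at distance d = 0.442 m from the centre of mass.
By the parallel-axis theorem, I = I_cm + md² = 0.6799 + 1.360 = 2.040 kg·m².
T = 2π√(I/(mgd)) = 2π√(2.040/(6.96 × 1.33 × 0.442)) = 4.44 s.

4.44 s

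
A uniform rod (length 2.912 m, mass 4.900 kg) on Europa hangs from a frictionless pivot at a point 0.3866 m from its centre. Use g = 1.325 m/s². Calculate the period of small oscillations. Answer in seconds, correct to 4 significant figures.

For a physical pendulum T = 2π√(I/(mgd)), with d = 0.38660 m from pivot to centre of mass.
I_cm = mL²/12 = 4.900 × 2.912²/12 = 3.4626 kg·m²; I = I_cm + md² = 3.4626 + 4.900 × 0.38660² = 4.1949 kg·m².
T = 2π√(4.1949/(4.900 × 1.325 × 0.38660)) = 8.123 s.

8.123 s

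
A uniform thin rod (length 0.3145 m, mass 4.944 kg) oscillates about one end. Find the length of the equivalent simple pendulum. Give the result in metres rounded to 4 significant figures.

0.2097 m

The equivalent simple-pendulum length is L_eq = I/(md), where I is about the pivot and d = 0.15725 m.
I_cm = (1/12)mL² = 0.040751 kg·m², so I = I_cm + md² = 0.040751 + 0.12225 = 0.16300 kg·m².
L_eq = 0.16300/(4.944 × 0.15725) = 0.2097 m.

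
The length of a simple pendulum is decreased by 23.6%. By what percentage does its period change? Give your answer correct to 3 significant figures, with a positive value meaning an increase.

-12.6%

T ∝ √L, so T'/T = √(0.7640) = 0.8741.
Percentage change in T = (0.8741 − 1) × 100% = -12.6%.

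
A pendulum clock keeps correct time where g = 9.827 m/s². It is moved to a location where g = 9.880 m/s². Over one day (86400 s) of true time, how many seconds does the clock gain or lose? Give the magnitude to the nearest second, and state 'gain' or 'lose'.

The clock's period scales as T ∝ 1/√g, so T'/T = √(9.827/9.880) = 0.997314.
In 86400 s of true time the clock registers 86400/0.997314 = 86632.7 s, so it gains 233 s.

gain 233 s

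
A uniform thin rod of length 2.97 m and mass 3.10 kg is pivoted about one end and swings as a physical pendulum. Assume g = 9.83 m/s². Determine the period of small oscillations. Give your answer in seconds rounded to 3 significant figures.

For a physical pendulum T = 2π√(I/(mgd)), with d = 1.485 m from pivot to centre of mass.
I_cm = mL²/12 = 3.10 × 2.97²/12 = 2.279 kg·m²; I = I_cm + md² = 2.279 + 3.10 × 1.485² = 9.115 kg·m².
T = 2π√(9.115/(3.10 × 9.83 × 1.485)) = 2.82 s.

2.82 s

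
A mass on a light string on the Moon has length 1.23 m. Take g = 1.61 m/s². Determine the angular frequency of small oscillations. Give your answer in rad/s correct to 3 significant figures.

1.14 rad/s

ω = √(g/L) = √(1.61/1.23) = 1.14 rad/s.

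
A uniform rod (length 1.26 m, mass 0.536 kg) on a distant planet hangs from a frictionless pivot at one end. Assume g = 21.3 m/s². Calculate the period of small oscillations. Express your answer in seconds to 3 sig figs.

For a physical pendulum T = 2π√(I/(mgd)), with d = 0.6300 m from pivot to centre of mass.
I_cm = mL²/12 = 0.536 × 1.26²/12 = 0.07091 kg·m²; I = I_cm + md² = 0.07091 + 0.536 × 0.6300² = 0.2837 kg·m².
T = 2π√(0.2837/(0.536 × 21.3 × 0.6300)) = 1.25 s.

1.25 s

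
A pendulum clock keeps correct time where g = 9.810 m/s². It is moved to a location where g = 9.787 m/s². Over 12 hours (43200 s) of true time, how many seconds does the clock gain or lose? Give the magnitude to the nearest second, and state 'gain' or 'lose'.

The clock's period scales as T ∝ 1/√g, so T'/T = √(9.810/9.787) = 1.00117.
In 43200 s of true time the clock registers 43200/1.00117 = 43149.3 s, so it loses 51 s.

lose 51 s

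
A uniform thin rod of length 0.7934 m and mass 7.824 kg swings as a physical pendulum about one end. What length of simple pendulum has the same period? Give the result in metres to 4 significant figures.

The equivalent simple-pendulum length is L_eq = I/(md), where I is about the pivot and d = 0.39670 m.
I_cm = (1/12)mL² = 0.41042 kg·m², so I = I_cm + md² = 0.41042 + 1.2313 = 1.6417 kg·m².
L_eq = 1.6417/(7.824 × 0.39670) = 0.5289 m.

0.5289 m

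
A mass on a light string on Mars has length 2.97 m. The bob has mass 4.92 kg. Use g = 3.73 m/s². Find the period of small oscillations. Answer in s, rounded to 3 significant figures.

5.61 s

T = 2π√(L/g) = 2π√(2.97/3.73) = 2π × 0.8923 = 5.61 s.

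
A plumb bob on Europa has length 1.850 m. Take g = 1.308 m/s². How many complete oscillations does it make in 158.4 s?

T = 2π√(L/g) = 2π√(1.850/1.308) = 7.4724 s.
Number of complete oscillations = ⌊158.4/7.4724⌋ = ⌊21.198⌋ = 21.

21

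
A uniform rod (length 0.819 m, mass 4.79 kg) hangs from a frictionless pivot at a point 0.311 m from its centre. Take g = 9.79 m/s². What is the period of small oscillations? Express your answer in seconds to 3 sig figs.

For a physical pendulum T = 2π√(I/(mgd)), with d = 0.3110 m from pivot to centre of mass.
I_cm = mL²/12 = 4.79 × 0.819²/12 = 0.2677 kg·m²; I = I_cm + md² = 0.2677 + 4.79 × 0.3110² = 0.7310 kg·m².
T = 2π√(0.7310/(4.79 × 9.79 × 0.3110)) = 1.41 s.

1.41 s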